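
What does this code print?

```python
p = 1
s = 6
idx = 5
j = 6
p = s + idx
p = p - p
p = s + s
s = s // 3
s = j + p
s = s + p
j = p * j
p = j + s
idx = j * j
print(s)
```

p = 6+5 = 11
p = 11-11 = 0
p = 6+6 = 12
s = 6//3 = 2
s = 6+12 = 18
s = 18+12 = 30
j = 12*6 = 72
p = 72+30 = 102
idx = 72*72 = 5184

30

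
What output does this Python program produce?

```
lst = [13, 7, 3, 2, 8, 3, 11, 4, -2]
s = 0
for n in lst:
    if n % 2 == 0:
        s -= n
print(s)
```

n=13: not even
n=7: not even
n=3: not even
n=2: even, s = 0-2 = -2
n=8: even, s = (-2)-8 = -10
n=3: not even
n=11: not even
n=4: even, s = (-10)-4 = -14
n=-2: even, s = (-14)-(-2) = -12

-12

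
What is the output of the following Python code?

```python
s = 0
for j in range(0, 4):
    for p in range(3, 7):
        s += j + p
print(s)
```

96

j=0,p=3: s = 0+3 = 3
j=0,p=4: s = 3+4 = 7
j=0,p=5: s = 7+5 = 12
j=0,p=6: s = 12+6 = 18
j=1,p=3: s = 18+4 = 22
j=1,p=4: s = 22+5 = 27
j=1,p=5: s = 27+6 = 33
j=1,p=6: s = 33+7 = 40
j=2,p=3: s = 40+5 = 45
j=2,p=4: s = 45+6 = 51
j=2,p=5: s = 51+7 = 58
j=2,p=6: s = 58+8 = 66
j=3,p=3: s = 66+6 = 72
j=3,p=4: s = 72+7 = 79
j=3,p=5: s = 79+8 = 87
j=3,p=6: s = 87+9 = 96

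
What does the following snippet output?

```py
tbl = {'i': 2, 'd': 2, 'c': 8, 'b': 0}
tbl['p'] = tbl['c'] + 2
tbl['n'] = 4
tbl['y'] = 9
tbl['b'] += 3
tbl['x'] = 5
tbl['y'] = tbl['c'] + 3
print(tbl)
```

{'i': 2, 'd': 2, 'c': 8, 'b': 3, 'p': 10, 'n': 4, 'y': 11, 'x': 5}

tbl['p'] = tbl['c']+2 = 10 → {'i': 2, 'd': 2, 'c': 8, 'b': 0, 'p': 10}
tbl['n'] = 4 → {'i': 2, 'd': 2, 'c': 8, 'b': 0, 'p': 10, 'n': 4}
tbl['y'] = 9 → {'i': 2, 'd': 2, 'c': 8, 'b': 0, 'p': 10, 'n': 4, 'y': 9}
tbl['b'] = 0+3 = 3 → {'i': 2, 'd': 2, 'c': 8, 'b': 3, 'p': 10, 'n': 4, 'y': 9}
tbl['x'] = 5 → {'i': 2, 'd': 2, 'c': 8, 'b': 3, 'p': 10, 'n': 4, 'y': 9, 'x': 5}
tbl['y'] = tbl['c']+3 = 11 → {'i': 2, 'd': 2, 'c': 8, 'b': 3, 'p': 10, 'n': 4, 'y': 11, 'x': 5}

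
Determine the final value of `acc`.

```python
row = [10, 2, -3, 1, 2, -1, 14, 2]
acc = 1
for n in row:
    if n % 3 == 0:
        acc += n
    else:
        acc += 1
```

5

n=10: not %3==0, acc = 1+1 = 2
n=2: not %3==0, acc = 2+1 = 3
n=-3: %3==0, acc = 3+(-3) = 0
n=1: not %3==0, acc = 0+1 = 1
n=2: not %3==0, acc = 1+1 = 2
n=-1: not %3==0, acc = 2+1 = 3
n=14: not %3==0, acc = 3+1 = 4
n=2: not %3==0, acc = 4+1 = 5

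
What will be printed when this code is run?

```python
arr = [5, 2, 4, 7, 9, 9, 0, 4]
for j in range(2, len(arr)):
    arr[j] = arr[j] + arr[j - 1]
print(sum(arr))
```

j=2: arr[2] = 4+2 = 6 → [5, 2, 6, 7, 9, 9, 0, 4]
j=3: arr[3] = 7+6 = 13 → [5, 2, 6, 13, 9, 9, 0, 4]
j=4: arr[4] = 9+13 = 22 → [5, 2, 6, 13, 22, 9, 0, 4]
j=5: arr[5] = 9+22 = 31 → [5, 2, 6, 13, 22, 31, 0, 4]
j=6: arr[6] = 0+31 = 31 → [5, 2, 6, 13, 22, 31, 31, 4]
j=7: arr[7] = 4+31 = 35 → [5, 2, 6, 13, 22, 31, 31, 35]
sum = 145

145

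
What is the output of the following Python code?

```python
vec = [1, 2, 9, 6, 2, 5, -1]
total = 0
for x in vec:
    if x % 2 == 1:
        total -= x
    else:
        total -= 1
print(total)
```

-17

x=1: odd, total = 0-1 = -1
x=2: not odd, total = (-1)-1 = -2
x=9: odd, total = (-2)-9 = -11
x=6: not odd, total = (-11)-1 = -12
x=2: not odd, total = (-12)-1 = -13
x=5: odd, total = (-13)-5 = -18
x=-1: odd, total = (-18)-(-1) = -17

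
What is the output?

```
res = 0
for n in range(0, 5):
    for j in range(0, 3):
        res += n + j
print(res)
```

45

n=0,j=0: res = 0+0 = 0
n=0,j=1: res = 0+1 = 1
n=0,j=2: res = 1+2 = 3
n=1,j=0: res = 3+1 = 4
n=1,j=1: res = 4+2 = 6
n=1,j=2: res = 6+3 = 9
n=2,j=0: res = 9+2 = 11
n=2,j=1: res = 11+3 = 14
n=2,j=2: res = 14+4 = 18
n=3,j=0: res = 18+3 = 21
n=3,j=1: res = 21+4 = 25
n=3,j=2: res = 25+5 = 30
n=4,j=0: res = 30+4 = 34
n=4,j=1: res = 34+5 = 39
n=4,j=2: res = 39+6 = 45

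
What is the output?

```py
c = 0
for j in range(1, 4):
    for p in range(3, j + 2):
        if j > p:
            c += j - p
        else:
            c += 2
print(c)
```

j=2,p=3: not 2>3, c = 0+2 = 2
j=3,p=3: not 3>3, c = 2+2 = 4
j=3,p=4: not 3>4, c = 4+2 = 6

6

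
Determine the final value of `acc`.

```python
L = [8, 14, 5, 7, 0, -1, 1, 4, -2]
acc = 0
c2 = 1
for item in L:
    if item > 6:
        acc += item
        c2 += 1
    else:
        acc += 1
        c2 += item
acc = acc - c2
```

24

item=8: >6, acc = 0+8 = 8; c2=2
item=14: >6, acc = 8+14 = 22; c2=3
item=5: not >6, acc = 22+1 = 23; c2=8
item=7: >6, acc = 23+7 = 30; c2=9
item=0: not >6, acc = 30+1 = 31; c2=9
item=-1: not >6, acc = 31+1 = 32; c2=8
item=1: not >6, acc = 32+1 = 33; c2=9
item=4: not >6, acc = 33+1 = 34; c2=13
item=-2: not >6, acc = 34+1 = 35; c2=11
acc-c2 = 35-11 = 24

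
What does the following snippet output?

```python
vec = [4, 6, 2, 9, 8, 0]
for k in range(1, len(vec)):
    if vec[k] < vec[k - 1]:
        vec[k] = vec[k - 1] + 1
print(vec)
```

k=1: 6>=4, unchanged → [4, 6, 2, 9, 8, 0]
k=2: 2<6, vec[2] = 6+1 = 7 → [4, 6, 7, 9, 8, 0]
k=3: 9>=7, unchanged → [4, 6, 7, 9, 8, 0]
k=4: 8<9, vec[4] = 9+1 = 10 → [4, 6, 7, 9, 10, 0]
k=5: 0<10, vec[5] = 10+1 = 11 → [4, 6, 7, 9, 10, 11]

[4, 6, 7, 9, 10, 11]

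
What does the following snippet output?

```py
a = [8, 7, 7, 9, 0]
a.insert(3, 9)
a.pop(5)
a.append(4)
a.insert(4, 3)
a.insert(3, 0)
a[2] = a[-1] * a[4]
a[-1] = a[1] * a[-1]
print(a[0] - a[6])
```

-1

insert 9 at 3 → [8, 7, 7, 9, 9, 0]
pop(5) removes 0 → [8, 7, 7, 9, 9]
append 4 → [8, 7, 7, 9, 9, 4]
insert 3 at 4 → [8, 7, 7, 9, 3, 9, 4]
insert 0 at 3 → [8, 7, 7, 0, 9, 3, 9, 4]
a[2] = a[-1]*a[4] = 4*9 = 36 → [8, 7, 36, 0, 9, 3, 9, 4]
a[-1] = a[1]*a[-1] = 7*4 = 28 → [8, 7, 36, 0, 9, 3, 9, 28]
a[0]-a[6] = 8-9 = -1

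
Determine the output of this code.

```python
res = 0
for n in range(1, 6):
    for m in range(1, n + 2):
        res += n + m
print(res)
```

125

n=1,m=1: res = 0+2 = 2
n=1,m=2: res = 2+3 = 5
n=2,m=1: res = 5+3 = 8
n=2,m=2: res = 8+4 = 12
n=2,m=3: res = 12+5 = 17
n=3,m=1: res = 17+4 = 21
n=3,m=2: res = 21+5 = 26
n=3,m=3: res = 26+6 = 32
n=3,m=4: res = 32+7 = 39
n=4,m=1: res = 39+5 = 44
n=4,m=2: res = 44+6 = 50
n=4,m=3: res = 50+7 = 57
n=4,m=4: res = 57+8 = 65
n=4,m=5: res = 65+9 = 74
n=5,m=1: res = 74+6 = 80
n=5,m=2: res = 80+7 = 87
n=5,m=3: res = 87+8 = 95
n=5,m=4: res = 95+9 = 104
n=5,m=5: res = 104+10 = 114
n=5,m=6: res = 114+11 = 125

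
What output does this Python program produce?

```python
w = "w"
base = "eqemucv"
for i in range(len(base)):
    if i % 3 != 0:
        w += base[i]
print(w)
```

i=0: skip
i=1: add 'q' → 'wq'
i=2: add 'e' → 'wqe'
i=3: skip
i=4: add 'u' → 'wqeu'
i=5: add 'c' → 'wqeuc'
i=6: skip

wqeuc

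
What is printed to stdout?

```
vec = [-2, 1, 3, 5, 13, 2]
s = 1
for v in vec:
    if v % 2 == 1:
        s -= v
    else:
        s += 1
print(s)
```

v=-2: not odd, s = 1+1 = 2
v=1: odd, s = 2-1 = 1
v=3: odd, s = 1-3 = -2
v=5: odd, s = (-2)-5 = -7
v=13: odd, s = (-7)-13 = -20
v=2: not odd, s = (-20)+1 = -19

-19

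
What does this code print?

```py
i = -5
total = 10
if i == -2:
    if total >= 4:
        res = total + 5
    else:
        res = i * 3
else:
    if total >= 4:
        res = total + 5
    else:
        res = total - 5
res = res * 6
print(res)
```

90

i=-5, total=10
i == -2 is False; total >= 4 is True
→ res = total + 5 = 15
res = 15*6 = 90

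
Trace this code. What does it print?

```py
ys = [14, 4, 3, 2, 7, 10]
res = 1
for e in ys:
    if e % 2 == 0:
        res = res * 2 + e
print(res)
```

e=14: even, res = 1*2+14 = 16
e=4: even, res = 16*2+4 = 36
e=3: not even
e=2: even, res = 36*2+2 = 74
e=7: not even
e=10: even, res = 74*2+10 = 158

158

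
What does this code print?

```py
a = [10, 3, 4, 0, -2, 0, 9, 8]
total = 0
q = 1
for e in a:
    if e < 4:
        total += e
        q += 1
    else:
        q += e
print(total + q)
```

37

e=10: not <4; q=11
e=3: <4, total = 0+3 = 3; q=12
e=4: not <4; q=16
e=0: <4, total = 3+0 = 3; q=17
e=-2: <4, total = 3+(-2) = 1; q=18
e=0: <4, total = 1+0 = 1; q=19
e=9: not <4; q=28
e=8: not <4; q=36
total+q = 1+36 = 37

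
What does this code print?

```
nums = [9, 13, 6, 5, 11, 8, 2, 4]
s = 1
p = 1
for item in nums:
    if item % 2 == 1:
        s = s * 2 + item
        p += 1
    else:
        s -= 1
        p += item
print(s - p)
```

129

item=9: odd, s = 1*2+9 = 11; p=2
item=13: odd, s = 11*2+13 = 35; p=3
item=6: not odd, s = 35-1 = 34; p=9
item=5: odd, s = 34*2+5 = 73; p=10
item=11: odd, s = 73*2+11 = 157; p=11
item=8: not odd, s = 157-1 = 156; p=19
item=2: not odd, s = 156-1 = 155; p=21
item=4: not odd, s = 155-1 = 154; p=25
s-p = 154-25 = 129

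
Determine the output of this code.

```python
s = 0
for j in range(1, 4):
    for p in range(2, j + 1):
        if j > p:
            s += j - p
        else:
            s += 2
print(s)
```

j=2,p=2: not 2>2, s = 0+2 = 2
j=3,p=2: 3>2, s = 2+1 = 3
j=3,p=3: not 3>3, s = 3+2 = 5

5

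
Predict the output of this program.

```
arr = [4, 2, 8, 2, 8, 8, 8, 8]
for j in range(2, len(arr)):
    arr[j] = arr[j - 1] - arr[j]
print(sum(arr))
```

-120

j=2: arr[2] = 2-8 = -6 → [4, 2, -6, 2, 8, 8, 8, 8]
j=3: arr[3] = (-6)-2 = -8 → [4, 2, -6, -8, 8, 8, 8, 8]
j=4: arr[4] = (-8)-8 = -16 → [4, 2, -6, -8, -16, 8, 8, 8]
j=5: arr[5] = (-16)-8 = -24 → [4, 2, -6, -8, -16, -24, 8, 8]
j=6: arr[6] = (-24)-8 = -32 → [4, 2, -6, -8, -16, -24, -32, 8]
j=7: arr[7] = (-32)-8 = -40 → [4, 2, -6, -8, -16, -24, -32, -40]
sum = -120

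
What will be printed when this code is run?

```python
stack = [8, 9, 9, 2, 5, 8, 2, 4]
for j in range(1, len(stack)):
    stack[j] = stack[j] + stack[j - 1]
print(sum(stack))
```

243

j=1: stack[1] = 9+8 = 17 → [8, 17, 9, 2, 5, 8, 2, 4]
j=2: stack[2] = 9+17 = 26 → [8, 17, 26, 2, 5, 8, 2, 4]
j=3: stack[3] = 2+26 = 28 → [8, 17, 26, 28, 5, 8, 2, 4]
j=4: stack[4] = 5+28 = 33 → [8, 17, 26, 28, 33, 8, 2, 4]
j=5: stack[5] = 8+33 = 41 → [8, 17, 26, 28, 33, 41, 2, 4]
j=6: stack[6] = 2+41 = 43 → [8, 17, 26, 28, 33, 41, 43, 4]
j=7: stack[7] = 4+43 = 47 → [8, 17, 26, 28, 33, 41, 43, 47]
sum = 243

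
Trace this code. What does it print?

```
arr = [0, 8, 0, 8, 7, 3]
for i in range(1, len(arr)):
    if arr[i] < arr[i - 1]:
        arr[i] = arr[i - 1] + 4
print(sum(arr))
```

i=1: 8>=0, unchanged → [0, 8, 0, 8, 7, 3]
i=2: 0<8, arr[2] = 8+4 = 12 → [0, 8, 12, 8, 7, 3]
i=3: 8<12, arr[3] = 12+4 = 16 → [0, 8, 12, 16, 7, 3]
i=4: 7<16, arr[4] = 16+4 = 20 → [0, 8, 12, 16, 20, 3]
i=5: 3<20, arr[5] = 20+4 = 24 → [0, 8, 12, 16, 20, 24]
sum = 80

80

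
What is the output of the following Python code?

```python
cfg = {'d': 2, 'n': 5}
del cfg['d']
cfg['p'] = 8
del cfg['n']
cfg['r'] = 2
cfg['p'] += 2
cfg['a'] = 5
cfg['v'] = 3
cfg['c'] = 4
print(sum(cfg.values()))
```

del 'd' → {'n': 5}
cfg['p'] = 8 → {'n': 5, 'p': 8}
del 'n' → {'p': 8}
cfg['r'] = 2 → {'p': 8, 'r': 2}
cfg['p'] = 8+2 = 10 → {'p': 10, 'r': 2}
cfg['a'] = 5 → {'p': 10, 'r': 2, 'a': 5}
cfg['v'] = 3 → {'p': 10, 'r': 2, 'a': 5, 'v': 3}
cfg['c'] = 4 → {'p': 10, 'r': 2, 'a': 5, 'v': 3, 'c': 4}
sum of values = 24

24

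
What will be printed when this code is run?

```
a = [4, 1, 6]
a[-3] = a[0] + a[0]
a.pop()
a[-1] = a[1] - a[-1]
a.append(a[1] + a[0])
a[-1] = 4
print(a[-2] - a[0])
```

a[-3] = a[0]+a[0] = 4+4 = 8 → [8, 1, 6]
pop() removes 6 → [8, 1]
a[-1] = a[1]-a[-1] = 1-1 = 0 → [8, 0]
append a[1]+a[0] = 0+8 = 8 → [8, 0, 8]
a[-1] = 4 → [8, 0, 4]
a[-2]-a[0] = 0-8 = -8

-8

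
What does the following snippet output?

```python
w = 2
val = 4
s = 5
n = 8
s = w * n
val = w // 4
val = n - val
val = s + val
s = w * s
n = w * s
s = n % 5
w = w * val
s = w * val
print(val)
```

s = 2*8 = 16
val = 2//4 = 0
val = 8-0 = 8
val = 16+8 = 24
s = 2*16 = 32
n = 2*32 = 64
s = 64%5 = 4
w = 2*24 = 48
s = 48*24 = 1152

24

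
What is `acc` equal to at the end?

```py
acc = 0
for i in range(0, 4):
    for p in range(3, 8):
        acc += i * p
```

i=0,p=3: acc = 0+0 = 0
i=0,p=4: acc = 0+0 = 0
i=0,p=5: acc = 0+0 = 0
i=0,p=6: acc = 0+0 = 0
i=0,p=7: acc = 0+0 = 0
i=1,p=3: acc = 0+3 = 3
i=1,p=4: acc = 3+4 = 7
i=1,p=5: acc = 7+5 = 12
i=1,p=6: acc = 12+6 = 18
i=1,p=7: acc = 18+7 = 25
i=2,p=3: acc = 25+6 = 31
i=2,p=4: acc = 31+8 = 39
i=2,p=5: acc = 39+10 = 49
i=2,p=6: acc = 49+12 = 61
i=2,p=7: acc = 61+14 = 75
i=3,p=3: acc = 75+9 = 84
i=3,p=4: acc = 84+12 = 96
i=3,p=5: acc = 96+15 = 111
i=3,p=6: acc = 111+18 = 129
i=3,p=7: acc = 129+21 = 150

150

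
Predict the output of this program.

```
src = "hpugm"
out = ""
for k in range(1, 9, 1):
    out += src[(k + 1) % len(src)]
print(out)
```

ugmhpugm

k=1: add src[2]='u' → 'u'
k=2: add src[3]='g' → 'ug'
k=3: add src[4]='m' → 'ugm'
k=4: add src[0]='h' → 'ugmh'
k=5: add src[1]='p' → 'ugmhp'
k=6: add src[2]='u' → 'ugmhpu'
k=7: add src[3]='g' → 'ugmhpug'
k=8: add src[4]='m' → 'ugmhpugm'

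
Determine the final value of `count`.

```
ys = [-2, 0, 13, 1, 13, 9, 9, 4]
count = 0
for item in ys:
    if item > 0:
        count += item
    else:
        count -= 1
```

item=-2: not >0, count = 0-1 = -1
item=0: not >0, count = (-1)-1 = -2
item=13: >0, count = (-2)+13 = 11
item=1: >0, count = 11+1 = 12
item=13: >0, count = 12+13 = 25
item=9: >0, count = 25+9 = 34
item=9: >0, count = 34+9 = 43
item=4: >0, count = 43+4 = 47

47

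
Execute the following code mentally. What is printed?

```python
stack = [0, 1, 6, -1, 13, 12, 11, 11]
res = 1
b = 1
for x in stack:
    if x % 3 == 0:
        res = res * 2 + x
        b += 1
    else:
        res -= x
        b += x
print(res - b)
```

x=0: %3==0, res = 1*2+0 = 2; b=2
x=1: not %3==0, res = 2-1 = 1; b=3
x=6: %3==0, res = 1*2+6 = 8; b=4
x=-1: not %3==0, res = 8-(-1) = 9; b=3
x=13: not %3==0, res = 9-13 = -4; b=16
x=12: %3==0, res = (-4)*2+12 = 4; b=17
x=11: not %3==0, res = 4-11 = -7; b=28
x=11: not %3==0, res = (-7)-11 = -18; b=39
res-b = (-18)-39 = -57

-57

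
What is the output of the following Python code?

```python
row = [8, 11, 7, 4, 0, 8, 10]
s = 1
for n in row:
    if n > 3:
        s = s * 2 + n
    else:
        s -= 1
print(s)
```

n=8: >3, s = 1*2+8 = 10
n=11: >3, s = 10*2+11 = 31
n=7: >3, s = 31*2+7 = 69
n=4: >3, s = 69*2+4 = 142
n=0: not >3, s = 142-1 = 141
n=8: >3, s = 141*2+8 = 290
n=10: >3, s = 290*2+10 = 590

590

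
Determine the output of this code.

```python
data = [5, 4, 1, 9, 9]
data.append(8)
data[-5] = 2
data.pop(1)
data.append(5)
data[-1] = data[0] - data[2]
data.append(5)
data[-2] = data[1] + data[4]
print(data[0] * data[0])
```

append 8 → [5, 4, 1, 9, 9, 8]
data[-5] = 2 → [5, 2, 1, 9, 9, 8]
pop(1) removes 2 → [5, 1, 9, 9, 8]
append 5 → [5, 1, 9, 9, 8, 5]
data[-1] = data[0]-data[2] = 5-9 = -4 → [5, 1, 9, 9, 8, -4]
append 5 → [5, 1, 9, 9, 8, -4, 5]
data[-2] = data[1]+data[4] = 1+8 = 9 → [5, 1, 9, 9, 8, 9, 5]
data[0]*data[0] = 5*5 = 25

25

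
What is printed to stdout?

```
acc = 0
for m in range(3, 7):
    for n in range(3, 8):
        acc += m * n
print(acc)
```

m=3,n=3: acc = 0+9 = 9
m=3,n=4: acc = 9+12 = 21
m=3,n=5: acc = 21+15 = 36
m=3,n=6: acc = 36+18 = 54
m=3,n=7: acc = 54+21 = 75
m=4,n=3: acc = 75+12 = 87
m=4,n=4: acc = 87+16 = 103
m=4,n=5: acc = 103+20 = 123
m=4,n=6: acc = 123+24 = 147
m=4,n=7: acc = 147+28 = 175
m=5,n=3: acc = 175+15 = 190
m=5,n=4: acc = 190+20 = 210
m=5,n=5: acc = 210+25 = 235
m=5,n=6: acc = 235+30 = 265
m=5,n=7: acc = 265+35 = 300
m=6,n=3: acc = 300+18 = 318
m=6,n=4: acc = 318+24 = 342
m=6,n=5: acc = 342+30 = 372
m=6,n=6: acc = 372+36 = 408
m=6,n=7: acc = 408+42 = 450

450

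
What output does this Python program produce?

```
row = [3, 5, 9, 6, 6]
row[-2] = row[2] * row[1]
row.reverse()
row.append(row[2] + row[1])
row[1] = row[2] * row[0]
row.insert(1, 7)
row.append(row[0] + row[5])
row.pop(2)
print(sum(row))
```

row[-2] = row[2]*row[1] = 9*5 = 45 → [3, 5, 9, 45, 6]
reverse → [6, 45, 9, 5, 3]
append row[2]+row[1] = 9+45 = 54 → [6, 45, 9, 5, 3, 54]
row[1] = row[2]*row[0] = 9*6 = 54 → [6, 54, 9, 5, 3, 54]
insert 7 at 1 → [6, 7, 54, 9, 5, 3, 54]
append row[0]+row[5] = 6+3 = 9 → [6, 7, 54, 9, 5, 3, 54, 9]
pop(2) removes 54 → [6, 7, 9, 5, 3, 54, 9]
sum = 93

93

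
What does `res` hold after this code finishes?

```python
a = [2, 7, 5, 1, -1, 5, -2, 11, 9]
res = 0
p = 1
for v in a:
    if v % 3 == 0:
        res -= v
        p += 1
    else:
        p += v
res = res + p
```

v=2: not %3==0; p=3
v=7: not %3==0; p=10
v=5: not %3==0; p=15
v=1: not %3==0; p=16
v=-1: not %3==0; p=15
v=5: not %3==0; p=20
v=-2: not %3==0; p=18
v=11: not %3==0; p=29
v=9: %3==0, res = 0-9 = -9; p=30
res+p = (-9)+30 = 21

21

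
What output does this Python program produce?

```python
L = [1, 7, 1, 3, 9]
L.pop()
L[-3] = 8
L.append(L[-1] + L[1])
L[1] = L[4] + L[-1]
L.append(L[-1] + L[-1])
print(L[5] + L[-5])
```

44

pop() removes 9 → [1, 7, 1, 3]
L[-3] = 8 → [1, 8, 1, 3]
append L[-1]+L[1] = 3+8 = 11 → [1, 8, 1, 3, 11]
L[1] = L[4]+L[-1] = 11+11 = 22 → [1, 22, 1, 3, 11]
append L[-1]+L[-1] = 11+11 = 22 → [1, 22, 1, 3, 11, 22]
L[5]+L[-5] = 22+22 = 44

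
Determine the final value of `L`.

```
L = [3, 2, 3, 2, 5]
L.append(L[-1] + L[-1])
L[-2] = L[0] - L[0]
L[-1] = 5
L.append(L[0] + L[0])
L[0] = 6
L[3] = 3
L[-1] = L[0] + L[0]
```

append L[-1]+L[-1] = 5+5 = 10 → [3, 2, 3, 2, 5, 10]
L[-2] = L[0]-L[0] = 3-3 = 0 → [3, 2, 3, 2, 0, 10]
L[-1] = 5 → [3, 2, 3, 2, 0, 5]
append L[0]+L[0] = 3+3 = 6 → [3, 2, 3, 2, 0, 5, 6]
L[0] = 6 → [6, 2, 3, 2, 0, 5, 6]
L[3] = 3 → [6, 2, 3, 3, 0, 5, 6]
L[-1] = L[0]+L[0] = 6+6 = 12 → [6, 2, 3, 3, 0, 5, 12]

[6, 2, 3, 3, 0, 5, 12]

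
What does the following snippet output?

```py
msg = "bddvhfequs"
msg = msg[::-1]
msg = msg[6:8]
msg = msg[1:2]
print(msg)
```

reverse → 'suqefhvddb'
slice [6:8] → 'vd'
slice [1:2] → 'd'

d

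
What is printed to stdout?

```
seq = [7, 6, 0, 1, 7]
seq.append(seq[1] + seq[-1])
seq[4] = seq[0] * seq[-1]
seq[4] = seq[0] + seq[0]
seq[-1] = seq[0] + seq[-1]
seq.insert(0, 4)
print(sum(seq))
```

append seq[1]+seq[-1] = 6+7 = 13 → [7, 6, 0, 1, 7, 13]
seq[4] = seq[0]*seq[-1] = 7*13 = 91 → [7, 6, 0, 1, 91, 13]
seq[4] = seq[0]+seq[0] = 7+7 = 14 → [7, 6, 0, 1, 14, 13]
seq[-1] = seq[0]+seq[-1] = 7+13 = 20 → [7, 6, 0, 1, 14, 20]
insert 4 at 0 → [4, 7, 6, 0, 1, 14, 20]
sum = 52

52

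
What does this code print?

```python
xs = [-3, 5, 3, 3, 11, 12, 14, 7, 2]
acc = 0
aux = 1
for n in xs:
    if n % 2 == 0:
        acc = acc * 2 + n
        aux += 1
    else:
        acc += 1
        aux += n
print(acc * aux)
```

n=-3: not even, acc = 0+1 = 1; aux=-2
n=5: not even, acc = 1+1 = 2; aux=3
n=3: not even, acc = 2+1 = 3; aux=6
n=3: not even, acc = 3+1 = 4; aux=9
n=11: not even, acc = 4+1 = 5; aux=20
n=12: even, acc = 5*2+12 = 22; aux=21
n=14: even, acc = 22*2+14 = 58; aux=22
n=7: not even, acc = 58+1 = 59; aux=29
n=2: even, acc = 59*2+2 = 120; aux=30
acc*aux = 120*30 = 3600

3600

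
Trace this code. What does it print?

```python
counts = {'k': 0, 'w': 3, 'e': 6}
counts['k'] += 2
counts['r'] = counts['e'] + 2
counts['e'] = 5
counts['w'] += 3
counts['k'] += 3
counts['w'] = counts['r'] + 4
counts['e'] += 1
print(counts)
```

{'k': 5, 'w': 12, 'e': 6, 'r': 8}

counts['k'] = 0+2 = 2 → {'k': 2, 'w': 3, 'e': 6}
counts['r'] = counts['e']+2 = 8 → {'k': 2, 'w': 3, 'e': 6, 'r': 8}
counts['e'] = 5 → {'k': 2, 'w': 3, 'e': 5, 'r': 8}
counts['w'] = 3+3 = 6 → {'k': 2, 'w': 6, 'e': 5, 'r': 8}
counts['k'] = 2+3 = 5 → {'k': 5, 'w': 6, 'e': 5, 'r': 8}
counts['w'] = counts['r']+4 = 12 → {'k': 5, 'w': 12, 'e': 5, 'r': 8}
counts['e'] = 5+1 = 6 → {'k': 5, 'w': 12, 'e': 6, 'r': 8}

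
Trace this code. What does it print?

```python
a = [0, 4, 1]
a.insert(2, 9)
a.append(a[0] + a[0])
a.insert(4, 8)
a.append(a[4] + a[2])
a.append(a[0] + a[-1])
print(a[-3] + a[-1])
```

17

insert 9 at 2 → [0, 4, 9, 1]
append a[0]+a[0] = 0+0 = 0 → [0, 4, 9, 1, 0]
insert 8 at 4 → [0, 4, 9, 1, 8, 0]
append a[4]+a[2] = 8+9 = 17 → [0, 4, 9, 1, 8, 0, 17]
append a[0]+a[-1] = 0+17 = 17 → [0, 4, 9, 1, 8, 0, 17, 17]
a[-3]+a[-1] = 0+17 = 17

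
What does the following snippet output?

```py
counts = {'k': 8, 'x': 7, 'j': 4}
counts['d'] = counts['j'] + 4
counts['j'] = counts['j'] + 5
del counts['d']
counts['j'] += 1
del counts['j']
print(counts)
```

{'k': 8, 'x': 7}

counts['d'] = counts['j']+4 = 8 → {'k': 8, 'x': 7, 'j': 4, 'd': 8}
counts['j'] = counts['j']+5 = 9 → {'k': 8, 'x': 7, 'j': 9, 'd': 8}
del 'd' → {'k': 8, 'x': 7, 'j': 9}
counts['j'] = 9+1 = 10 → {'k': 8, 'x': 7, 'j': 10}
del 'j' → {'k': 8, 'x': 7}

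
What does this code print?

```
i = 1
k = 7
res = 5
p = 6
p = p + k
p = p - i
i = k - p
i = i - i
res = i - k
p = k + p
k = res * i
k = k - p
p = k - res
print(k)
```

-19

p = 6+7 = 13
p = 13-1 = 12
i = 7-12 = -5
i = (-5)-(-5) = 0
res = 0-7 = -7
p = 7+12 = 19
k = (-7)*0 = 0
k = 0-19 = -19
p = (-19)-(-7) = -12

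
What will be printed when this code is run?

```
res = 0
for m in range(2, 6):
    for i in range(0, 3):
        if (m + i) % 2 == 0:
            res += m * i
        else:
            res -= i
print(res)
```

14

m=2,i=0: even sum, res = 0+0 = 0
m=2,i=1: odd sum, res = 0-1 = -1
m=2,i=2: even sum, res = (-1)+4 = 3
m=3,i=0: odd sum, res = 3-0 = 3
m=3,i=1: even sum, res = 3+3 = 6
m=3,i=2: odd sum, res = 6-2 = 4
m=4,i=0: even sum, res = 4+0 = 4
m=4,i=1: odd sum, res = 4-1 = 3
m=4,i=2: even sum, res = 3+8 = 11
m=5,i=0: odd sum, res = 11-0 = 11
m=5,i=1: even sum, res = 11+5 = 16
m=5,i=2: odd sum, res = 16-2 = 14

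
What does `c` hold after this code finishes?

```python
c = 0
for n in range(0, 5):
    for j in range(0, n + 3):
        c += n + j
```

n=0,j=0: c = 0+0 = 0
n=0,j=1: c = 0+1 = 1
n=0,j=2: c = 1+2 = 3
n=1,j=0: c = 3+1 = 4
n=1,j=1: c = 4+2 = 6
n=1,j=2: c = 6+3 = 9
n=1,j=3: c = 9+4 = 13
n=2,j=0: c = 13+2 = 15
n=2,j=1: c = 15+3 = 18
n=2,j=2: c = 18+4 = 22
n=2,j=3: c = 22+5 = 27
n=2,j=4: c = 27+6 = 33
n=3,j=0: c = 33+3 = 36
n=3,j=1: c = 36+4 = 40
n=3,j=2: c = 40+5 = 45
n=3,j=3: c = 45+6 = 51
n=3,j=4: c = 51+7 = 58
n=3,j=5: c = 58+8 = 66
n=4,j=0: c = 66+4 = 70
n=4,j=1: c = 70+5 = 75
n=4,j=2: c = 75+6 = 81
n=4,j=3: c = 81+7 = 88
n=4,j=4: c = 88+8 = 96
n=4,j=5: c = 96+9 = 105
n=4,j=6: c = 105+10 = 115

115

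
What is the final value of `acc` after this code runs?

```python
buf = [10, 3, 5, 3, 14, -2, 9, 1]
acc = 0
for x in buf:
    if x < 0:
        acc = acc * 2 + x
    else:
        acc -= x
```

x=10: not <0, acc = 0-10 = -10
x=3: not <0, acc = (-10)-3 = -13
x=5: not <0, acc = (-13)-5 = -18
x=3: not <0, acc = (-18)-3 = -21
x=14: not <0, acc = (-21)-14 = -35
x=-2: <0, acc = (-35)*2+(-2) = -72
x=9: not <0, acc = (-72)-9 = -81
x=1: not <0, acc = (-81)-1 = -82

-82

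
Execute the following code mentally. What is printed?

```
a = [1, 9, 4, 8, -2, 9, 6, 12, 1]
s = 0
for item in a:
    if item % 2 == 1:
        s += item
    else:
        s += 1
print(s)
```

25

item=1: odd, s = 0+1 = 1
item=9: odd, s = 1+9 = 10
item=4: not odd, s = 10+1 = 11
item=8: not odd, s = 11+1 = 12
item=-2: not odd, s = 12+1 = 13
item=9: odd, s = 13+9 = 22
item=6: not odd, s = 22+1 = 23
item=12: not odd, s = 23+1 = 24
item=1: odd, s = 24+1 = 25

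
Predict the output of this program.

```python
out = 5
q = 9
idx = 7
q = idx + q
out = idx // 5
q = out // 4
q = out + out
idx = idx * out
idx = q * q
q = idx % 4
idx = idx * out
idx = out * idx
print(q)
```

q = 7+9 = 16
out = 7//5 = 1
q = 1//4 = 0
q = 1+1 = 2
idx = 7*1 = 7
idx = 2*2 = 4
q = 4%4 = 0
idx = 4*1 = 4
idx = 1*4 = 4

0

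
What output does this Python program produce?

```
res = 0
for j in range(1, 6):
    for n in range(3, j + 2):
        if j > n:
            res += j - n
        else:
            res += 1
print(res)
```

j=2,n=3: not 2>3, res = 0+1 = 1
j=3,n=3: not 3>3, res = 1+1 = 2
j=3,n=4: not 3>4, res = 2+1 = 3
j=4,n=3: 4>3, res = 3+1 = 4
j=4,n=4: not 4>4, res = 4+1 = 5
j=4,n=5: not 4>5, res = 5+1 = 6
j=5,n=3: 5>3, res = 6+2 = 8
j=5,n=4: 5>4, res = 8+1 = 9
j=5,n=5: not 5>5, res = 9+1 = 10
j=5,n=6: not 5>6, res = 10+1 = 11

11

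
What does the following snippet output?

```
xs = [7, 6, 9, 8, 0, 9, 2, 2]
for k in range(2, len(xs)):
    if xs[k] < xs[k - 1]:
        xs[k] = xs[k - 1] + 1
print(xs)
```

[7, 6, 9, 10, 11, 12, 13, 14]

k=2: 9>=6, unchanged → [7, 6, 9, 8, 0, 9, 2, 2]
k=3: 8<9, xs[3] = 9+1 = 10 → [7, 6, 9, 10, 0, 9, 2, 2]
k=4: 0<10, xs[4] = 10+1 = 11 → [7, 6, 9, 10, 11, 9, 2, 2]
k=5: 9<11, xs[5] = 11+1 = 12 → [7, 6, 9, 10, 11, 12, 2, 2]
k=6: 2<12, xs[6] = 12+1 = 13 → [7, 6, 9, 10, 11, 12, 13, 2]
k=7: 2<13, xs[7] = 13+1 = 14 → [7, 6, 9, 10, 11, 12, 13, 14]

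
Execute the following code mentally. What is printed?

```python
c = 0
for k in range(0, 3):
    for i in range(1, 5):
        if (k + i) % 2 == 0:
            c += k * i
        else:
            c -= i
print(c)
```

2

k=0,i=1: odd sum, c = 0-1 = -1
k=0,i=2: even sum, c = (-1)+0 = -1
k=0,i=3: odd sum, c = (-1)-3 = -4
k=0,i=4: even sum, c = (-4)+0 = -4
k=1,i=1: even sum, c = (-4)+1 = -3
k=1,i=2: odd sum, c = (-3)-2 = -5
k=1,i=3: even sum, c = (-5)+3 = -2
k=1,i=4: odd sum, c = (-2)-4 = -6
k=2,i=1: odd sum, c = (-6)-1 = -7
k=2,i=2: even sum, c = (-7)+4 = -3
k=2,i=3: odd sum, c = (-3)-3 = -6
k=2,i=4: even sum, c = (-6)+8 = 2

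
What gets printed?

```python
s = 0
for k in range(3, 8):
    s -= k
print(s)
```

-25

k=3: s = 0-3 = -3
k=4: s = (-3)-4 = -7
k=5: s = (-7)-5 = -12
k=6: s = (-12)-6 = -18
k=7: s = (-18)-7 = -25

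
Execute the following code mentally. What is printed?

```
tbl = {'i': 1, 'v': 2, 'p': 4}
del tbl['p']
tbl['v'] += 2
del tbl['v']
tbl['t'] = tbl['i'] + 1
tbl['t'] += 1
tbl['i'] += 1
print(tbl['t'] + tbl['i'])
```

5

del 'p' → {'i': 1, 'v': 2}
tbl['v'] = 2+2 = 4 → {'i': 1, 'v': 4}
del 'v' → {'i': 1}
tbl['t'] = tbl['i']+1 = 2 → {'i': 1, 't': 2}
tbl['t'] = 2+1 = 3 → {'i': 1, 't': 3}
tbl['i'] = 1+1 = 2 → {'i': 2, 't': 3}
tbl['t']+tbl['i'] = 3+2 = 5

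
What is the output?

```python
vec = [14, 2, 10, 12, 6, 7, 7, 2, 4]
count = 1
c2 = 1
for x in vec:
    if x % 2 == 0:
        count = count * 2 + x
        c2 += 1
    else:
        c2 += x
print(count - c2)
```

1354

x=14: even, count = 1*2+14 = 16; c2=2
x=2: even, count = 16*2+2 = 34; c2=3
x=10: even, count = 34*2+10 = 78; c2=4
x=12: even, count = 78*2+12 = 168; c2=5
x=6: even, count = 168*2+6 = 342; c2=6
x=7: not even; c2=13
x=7: not even; c2=20
x=2: even, count = 342*2+2 = 686; c2=21
x=4: even, count = 686*2+4 = 1376; c2=22
count-c2 = 1376-22 = 1354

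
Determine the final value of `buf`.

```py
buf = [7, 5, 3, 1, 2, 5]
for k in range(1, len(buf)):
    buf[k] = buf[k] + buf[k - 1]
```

k=1: buf[1] = 5+7 = 12 → [7, 12, 3, 1, 2, 5]
k=2: buf[2] = 3+12 = 15 → [7, 12, 15, 1, 2, 5]
k=3: buf[3] = 1+15 = 16 → [7, 12, 15, 16, 2, 5]
k=4: buf[4] = 2+16 = 18 → [7, 12, 15, 16, 18, 5]
k=5: buf[5] = 5+18 = 23 → [7, 12, 15, 16, 18, 23]

[7, 12, 15, 16, 18, 23]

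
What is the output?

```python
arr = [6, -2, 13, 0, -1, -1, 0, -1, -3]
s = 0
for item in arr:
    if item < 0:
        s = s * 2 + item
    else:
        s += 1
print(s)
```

19

item=6: not <0, s = 0+1 = 1
item=-2: <0, s = 1*2+(-2) = 0
item=13: not <0, s = 0+1 = 1
item=0: not <0, s = 1+1 = 2
item=-1: <0, s = 2*2+(-1) = 3
item=-1: <0, s = 3*2+(-1) = 5
item=0: not <0, s = 5+1 = 6
item=-1: <0, s = 6*2+(-1) = 11
item=-3: <0, s = 11*2+(-3) = 19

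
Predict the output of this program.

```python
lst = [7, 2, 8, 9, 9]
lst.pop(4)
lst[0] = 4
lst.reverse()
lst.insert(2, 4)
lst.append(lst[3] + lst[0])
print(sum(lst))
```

pop(4) removes 9 → [7, 2, 8, 9]
lst[0] = 4 → [4, 2, 8, 9]
reverse → [9, 8, 2, 4]
insert 4 at 2 → [9, 8, 4, 2, 4]
append lst[3]+lst[0] = 2+9 = 11 → [9, 8, 4, 2, 4, 11]
sum = 38

38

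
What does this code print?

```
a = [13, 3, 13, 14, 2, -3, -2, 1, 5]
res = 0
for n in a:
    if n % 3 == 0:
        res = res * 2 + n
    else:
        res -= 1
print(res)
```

-10

n=13: not %3==0, res = 0-1 = -1
n=3: %3==0, res = (-1)*2+3 = 1
n=13: not %3==0, res = 1-1 = 0
n=14: not %3==0, res = 0-1 = -1
n=2: not %3==0, res = (-1)-1 = -2
n=-3: %3==0, res = (-2)*2+(-3) = -7
n=-2: not %3==0, res = (-7)-1 = -8
n=1: not %3==0, res = (-8)-1 = -9
n=5: not %3==0, res = (-9)-1 = -10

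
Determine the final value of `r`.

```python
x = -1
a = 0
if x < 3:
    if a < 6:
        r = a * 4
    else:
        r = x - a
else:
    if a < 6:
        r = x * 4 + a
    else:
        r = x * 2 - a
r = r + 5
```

5

x=-1, a=0
x < 3 is True; a < 6 is True
→ r = a * 4 = 0
r = 0+5 = 5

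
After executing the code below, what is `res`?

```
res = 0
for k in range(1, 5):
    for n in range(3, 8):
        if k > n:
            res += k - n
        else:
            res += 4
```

k=1,n=3: not 1>3, res = 0+4 = 4
k=1,n=4: not 1>4, res = 4+4 = 8
k=1,n=5: not 1>5, res = 8+4 = 12
k=1,n=6: not 1>6, res = 12+4 = 16
k=1,n=7: not 1>7, res = 16+4 = 20
k=2,n=3: not 2>3, res = 20+4 = 24
k=2,n=4: not 2>4, res = 24+4 = 28
k=2,n=5: not 2>5, res = 28+4 = 32
k=2,n=6: not 2>6, res = 32+4 = 36
k=2,n=7: not 2>7, res = 36+4 = 40
k=3,n=3: not 3>3, res = 40+4 = 44
k=3,n=4: not 3>4, res = 44+4 = 48
k=3,n=5: not 3>5, res = 48+4 = 52
k=3,n=6: not 3>6, res = 52+4 = 56
k=3,n=7: not 3>7, res = 56+4 = 60
k=4,n=3: 4>3, res = 60+1 = 61
k=4,n=4: not 4>4, res = 61+4 = 65
k=4,n=5: not 4>5, res = 65+4 = 69
k=4,n=6: not 4>6, res = 69+4 = 73
k=4,n=7: not 4>7, res = 73+4 = 77

77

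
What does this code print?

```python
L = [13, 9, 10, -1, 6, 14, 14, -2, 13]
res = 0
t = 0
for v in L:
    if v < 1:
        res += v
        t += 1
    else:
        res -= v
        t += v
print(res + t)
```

v=13: not <1, res = 0-13 = -13; t=13
v=9: not <1, res = (-13)-9 = -22; t=22
v=10: not <1, res = (-22)-10 = -32; t=32
v=-1: <1, res = (-32)+(-1) = -33; t=33
v=6: not <1, res = (-33)-6 = -39; t=39
v=14: not <1, res = (-39)-14 = -53; t=53
v=14: not <1, res = (-53)-14 = -67; t=67
v=-2: <1, res = (-67)+(-2) = -69; t=68
v=13: not <1, res = (-69)-13 = -82; t=81
res+t = (-82)+81 = -1

-1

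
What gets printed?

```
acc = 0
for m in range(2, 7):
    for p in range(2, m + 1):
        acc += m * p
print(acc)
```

245

m=2,p=2: acc = 0+4 = 4
m=3,p=2: acc = 4+6 = 10
m=3,p=3: acc = 10+9 = 19
m=4,p=2: acc = 19+8 = 27
m=4,p=3: acc = 27+12 = 39
m=4,p=4: acc = 39+16 = 55
m=5,p=2: acc = 55+10 = 65
m=5,p=3: acc = 65+15 = 80
m=5,p=4: acc = 80+20 = 100
m=5,p=5: acc = 100+25 = 125
m=6,p=2: acc = 125+12 = 137
m=6,p=3: acc = 137+18 = 155
m=6,p=4: acc = 155+24 = 179
m=6,p=5: acc = 179+30 = 209
m=6,p=6: acc = 209+36 = 245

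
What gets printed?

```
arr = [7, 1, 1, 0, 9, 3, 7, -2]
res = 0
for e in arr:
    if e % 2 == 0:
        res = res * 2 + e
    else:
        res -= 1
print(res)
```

-20

e=7: not even, res = 0-1 = -1
e=1: not even, res = (-1)-1 = -2
e=1: not even, res = (-2)-1 = -3
e=0: even, res = (-3)*2+0 = -6
e=9: not even, res = (-6)-1 = -7
e=3: not even, res = (-7)-1 = -8
e=7: not even, res = (-8)-1 = -9
e=-2: even, res = (-9)*2+(-2) = -20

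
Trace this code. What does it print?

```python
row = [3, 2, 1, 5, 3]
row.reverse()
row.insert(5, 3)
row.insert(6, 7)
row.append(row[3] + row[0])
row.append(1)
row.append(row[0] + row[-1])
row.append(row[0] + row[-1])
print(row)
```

[3, 5, 1, 2, 3, 3, 7, 5, 1, 4, 7]

reverse → [3, 5, 1, 2, 3]
insert 3 at 5 → [3, 5, 1, 2, 3, 3]
insert 7 at 6 → [3, 5, 1, 2, 3, 3, 7]
append row[3]+row[0] = 2+3 = 5 → [3, 5, 1, 2, 3, 3, 7, 5]
append 1 → [3, 5, 1, 2, 3, 3, 7, 5, 1]
append row[0]+row[-1] = 3+1 = 4 → [3, 5, 1, 2, 3, 3, 7, 5, 1, 4]
append row[0]+row[-1] = 3+4 = 7 → [3, 5, 1, 2, 3, 3, 7, 5, 1, 4, 7]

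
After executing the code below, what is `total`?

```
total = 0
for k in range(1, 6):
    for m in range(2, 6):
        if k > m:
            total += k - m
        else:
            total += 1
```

24

k=1,m=2: not 1>2, total = 0+1 = 1
k=1,m=3: not 1>3, total = 1+1 = 2
k=1,m=4: not 1>4, total = 2+1 = 3
k=1,m=5: not 1>5, total = 3+1 = 4
k=2,m=2: not 2>2, total = 4+1 = 5
k=2,m=3: not 2>3, total = 5+1 = 6
k=2,m=4: not 2>4, total = 6+1 = 7
k=2,m=5: not 2>5, total = 7+1 = 8
k=3,m=2: 3>2, total = 8+1 = 9
k=3,m=3: not 3>3, total = 9+1 = 10
k=3,m=4: not 3>4, total = 10+1 = 11
k=3,m=5: not 3>5, total = 11+1 = 12
k=4,m=2: 4>2, total = 12+2 = 14
k=4,m=3: 4>3, total = 14+1 = 15
k=4,m=4: not 4>4, total = 15+1 = 16
k=4,m=5: not 4>5, total = 16+1 = 17
k=5,m=2: 5>2, total = 17+3 = 20
k=5,m=3: 5>3, total = 20+2 = 22
k=5,m=4: 5>4, total = 22+1 = 23
k=5,m=5: not 5>5, total = 23+1 = 24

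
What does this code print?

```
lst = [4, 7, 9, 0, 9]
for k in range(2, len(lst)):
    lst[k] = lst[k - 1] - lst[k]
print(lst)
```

k=2: lst[2] = 7-9 = -2 → [4, 7, -2, 0, 9]
k=3: lst[3] = (-2)-0 = -2 → [4, 7, -2, -2, 9]
k=4: lst[4] = (-2)-9 = -11 → [4, 7, -2, -2, -11]

[4, 7, -2, -2, -11]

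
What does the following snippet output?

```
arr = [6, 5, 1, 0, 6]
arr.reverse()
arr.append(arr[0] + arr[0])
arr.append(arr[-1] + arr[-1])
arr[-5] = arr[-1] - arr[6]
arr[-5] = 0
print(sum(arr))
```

reverse → [6, 0, 1, 5, 6]
append arr[0]+arr[0] = 6+6 = 12 → [6, 0, 1, 5, 6, 12]
append arr[-1]+arr[-1] = 12+12 = 24 → [6, 0, 1, 5, 6, 12, 24]
arr[-5] = arr[-1]-arr[6] = 24-24 = 0 → [6, 0, 0, 5, 6, 12, 24]
arr[-5] = 0 → [6, 0, 0, 5, 6, 12, 24]
sum = 53

53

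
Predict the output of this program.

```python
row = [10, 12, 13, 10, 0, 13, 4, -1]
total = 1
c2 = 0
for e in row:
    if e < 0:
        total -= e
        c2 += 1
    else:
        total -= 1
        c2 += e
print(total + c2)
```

58

e=10: not <0, total = 1-1 = 0; c2=10
e=12: not <0, total = 0-1 = -1; c2=22
e=13: not <0, total = (-1)-1 = -2; c2=35
e=10: not <0, total = (-2)-1 = -3; c2=45
e=0: not <0, total = (-3)-1 = -4; c2=45
e=13: not <0, total = (-4)-1 = -5; c2=58
e=4: not <0, total = (-5)-1 = -6; c2=62
e=-1: <0, total = (-6)-(-1) = -5; c2=63
total+c2 = (-5)+63 = 58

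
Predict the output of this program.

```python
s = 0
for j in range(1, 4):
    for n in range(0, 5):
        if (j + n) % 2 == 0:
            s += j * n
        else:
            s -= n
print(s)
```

j=1,n=0: odd sum, s = 0-0 = 0
j=1,n=1: even sum, s = 0+1 = 1
j=1,n=2: odd sum, s = 1-2 = -1
j=1,n=3: even sum, s = (-1)+3 = 2
j=1,n=4: odd sum, s = 2-4 = -2
j=2,n=0: even sum, s = (-2)+0 = -2
j=2,n=1: odd sum, s = (-2)-1 = -3
j=2,n=2: even sum, s = (-3)+4 = 1
j=2,n=3: odd sum, s = 1-3 = -2
j=2,n=4: even sum, s = (-2)+8 = 6
j=3,n=0: odd sum, s = 6-0 = 6
j=3,n=1: even sum, s = 6+3 = 9
j=3,n=2: odd sum, s = 9-2 = 7
j=3,n=3: even sum, s = 7+9 = 16
j=3,n=4: odd sum, s = 16-4 = 12

12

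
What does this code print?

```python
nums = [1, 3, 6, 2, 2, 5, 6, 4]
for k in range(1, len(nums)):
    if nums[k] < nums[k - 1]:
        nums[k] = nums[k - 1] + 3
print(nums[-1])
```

k=1: 3>=1, unchanged → [1, 3, 6, 2, 2, 5, 6, 4]
k=2: 6>=3, unchanged → [1, 3, 6, 2, 2, 5, 6, 4]
k=3: 2<6, nums[3] = 6+3 = 9 → [1, 3, 6, 9, 2, 5, 6, 4]
k=4: 2<9, nums[4] = 9+3 = 12 → [1, 3, 6, 9, 12, 5, 6, 4]
k=5: 5<12, nums[5] = 12+3 = 15 → [1, 3, 6, 9, 12, 15, 6, 4]
k=6: 6<15, nums[6] = 15+3 = 18 → [1, 3, 6, 9, 12, 15, 18, 4]
k=7: 4<18, nums[7] = 18+3 = 21 → [1, 3, 6, 9, 12, 15, 18, 21]

21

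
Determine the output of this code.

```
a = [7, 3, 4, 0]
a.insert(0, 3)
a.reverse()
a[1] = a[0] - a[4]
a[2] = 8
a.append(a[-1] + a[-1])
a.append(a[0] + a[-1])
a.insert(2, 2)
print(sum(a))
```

insert 3 at 0 → [3, 7, 3, 4, 0]
reverse → [0, 4, 3, 7, 3]
a[1] = a[0]-a[4] = 0-3 = -3 → [0, -3, 3, 7, 3]
a[2] = 8 → [0, -3, 8, 7, 3]
append a[-1]+a[-1] = 3+3 = 6 → [0, -3, 8, 7, 3, 6]
append a[0]+a[-1] = 0+6 = 6 → [0, -3, 8, 7, 3, 6, 6]
insert 2 at 2 → [0, -3, 2, 8, 7, 3, 6, 6]
sum = 29

29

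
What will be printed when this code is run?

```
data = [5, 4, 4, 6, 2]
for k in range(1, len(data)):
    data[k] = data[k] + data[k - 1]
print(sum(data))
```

67

k=1: data[1] = 4+5 = 9 → [5, 9, 4, 6, 2]
k=2: data[2] = 4+9 = 13 → [5, 9, 13, 6, 2]
k=3: data[3] = 6+13 = 19 → [5, 9, 13, 19, 2]
k=4: data[4] = 2+19 = 21 → [5, 9, 13, 19, 21]
sum = 67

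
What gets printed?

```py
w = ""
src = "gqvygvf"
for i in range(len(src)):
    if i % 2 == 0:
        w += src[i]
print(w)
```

gvgf

i=0: add 'g' → 'g'
i=1: skip
i=2: add 'v' → 'gv'
i=3: skip
i=4: add 'g' → 'gvg'
i=5: skip
i=6: add 'f' → 'gvgf'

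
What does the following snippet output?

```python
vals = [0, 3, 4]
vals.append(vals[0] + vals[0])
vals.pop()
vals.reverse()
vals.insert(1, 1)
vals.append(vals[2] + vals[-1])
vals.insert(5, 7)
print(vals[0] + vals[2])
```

7

append vals[0]+vals[0] = 0+0 = 0 → [0, 3, 4, 0]
pop() removes 0 → [0, 3, 4]
reverse → [4, 3, 0]
insert 1 at 1 → [4, 1, 3, 0]
append vals[2]+vals[-1] = 3+0 = 3 → [4, 1, 3, 0, 3]
insert 7 at 5 → [4, 1, 3, 0, 3, 7]
vals[0]+vals[2] = 4+3 = 7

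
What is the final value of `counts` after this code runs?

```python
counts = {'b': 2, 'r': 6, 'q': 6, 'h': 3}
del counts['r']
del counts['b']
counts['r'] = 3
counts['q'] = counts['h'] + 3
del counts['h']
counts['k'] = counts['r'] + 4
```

{'q': 6, 'r': 3, 'k': 7}

del 'r' → {'b': 2, 'q': 6, 'h': 3}
del 'b' → {'q': 6, 'h': 3}
counts['r'] = 3 → {'q': 6, 'h': 3, 'r': 3}
counts['q'] = counts['h']+3 = 6 → {'q': 6, 'h': 3, 'r': 3}
del 'h' → {'q': 6, 'r': 3}
counts['k'] = counts['r']+4 = 7 → {'q': 6, 'r': 3, 'k': 7}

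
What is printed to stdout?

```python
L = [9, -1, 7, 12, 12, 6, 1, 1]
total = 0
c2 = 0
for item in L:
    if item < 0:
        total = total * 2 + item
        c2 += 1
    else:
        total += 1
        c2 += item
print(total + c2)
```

56

item=9: not <0, total = 0+1 = 1; c2=9
item=-1: <0, total = 1*2+(-1) = 1; c2=10
item=7: not <0, total = 1+1 = 2; c2=17
item=12: not <0, total = 2+1 = 3; c2=29
item=12: not <0, total = 3+1 = 4; c2=41
item=6: not <0, total = 4+1 = 5; c2=47
item=1: not <0, total = 5+1 = 6; c2=48
item=1: not <0, total = 6+1 = 7; c2=49
total+c2 = 7+49 = 56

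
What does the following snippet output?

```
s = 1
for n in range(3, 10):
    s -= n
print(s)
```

-41

n=3: s = 1-3 = -2
n=4: s = (-2)-4 = -6
n=5: s = (-6)-5 = -11
n=6: s = (-11)-6 = -17
n=7: s = (-17)-7 = -24
n=8: s = (-24)-8 = -32
n=9: s = (-32)-9 = -41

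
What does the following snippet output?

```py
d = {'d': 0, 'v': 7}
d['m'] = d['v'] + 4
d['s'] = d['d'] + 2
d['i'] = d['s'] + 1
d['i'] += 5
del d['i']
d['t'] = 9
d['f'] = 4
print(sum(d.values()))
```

d['m'] = d['v']+4 = 11 → {'d': 0, 'v': 7, 'm': 11}
d['s'] = d['d']+2 = 2 → {'d': 0, 'v': 7, 'm': 11, 's': 2}
d['i'] = d['s']+1 = 3 → {'d': 0, 'v': 7, 'm': 11, 's': 2, 'i': 3}
d['i'] = 3+5 = 8 → {'d': 0, 'v': 7, 'm': 11, 's': 2, 'i': 8}
del 'i' → {'d': 0, 'v': 7, 'm': 11, 's': 2}
d['t'] = 9 → {'d': 0, 'v': 7, 'm': 11, 's': 2, 't': 9}
d['f'] = 4 → {'d': 0, 'v': 7, 'm': 11, 's': 2, 't': 9, 'f': 4}
sum of values = 33

33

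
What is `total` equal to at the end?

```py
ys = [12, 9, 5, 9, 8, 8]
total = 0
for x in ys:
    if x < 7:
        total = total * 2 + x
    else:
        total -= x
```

x=12: not <7, total = 0-12 = -12
x=9: not <7, total = (-12)-9 = -21
x=5: <7, total = (-21)*2+5 = -37
x=9: not <7, total = (-37)-9 = -46
x=8: not <7, total = (-46)-8 = -54
x=8: not <7, total = (-54)-8 = -62

-62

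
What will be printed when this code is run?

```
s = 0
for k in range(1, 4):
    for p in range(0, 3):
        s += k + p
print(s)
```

27

k=1,p=0: s = 0+1 = 1
k=1,p=1: s = 1+2 = 3
k=1,p=2: s = 3+3 = 6
k=2,p=0: s = 6+2 = 8
k=2,p=1: s = 8+3 = 11
k=2,p=2: s = 11+4 = 15
k=3,p=0: s = 15+3 = 18
k=3,p=1: s = 18+4 = 22
k=3,p=2: s = 22+5 = 27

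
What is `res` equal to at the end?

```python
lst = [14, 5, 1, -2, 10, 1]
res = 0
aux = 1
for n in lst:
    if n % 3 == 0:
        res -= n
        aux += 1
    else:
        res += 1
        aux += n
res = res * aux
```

n=14: not %3==0, res = 0+1 = 1; aux=15
n=5: not %3==0, res = 1+1 = 2; aux=20
n=1: not %3==0, res = 2+1 = 3; aux=21
n=-2: not %3==0, res = 3+1 = 4; aux=19
n=10: not %3==0, res = 4+1 = 5; aux=29
n=1: not %3==0, res = 5+1 = 6; aux=30
res*aux = 6*30 = 180

180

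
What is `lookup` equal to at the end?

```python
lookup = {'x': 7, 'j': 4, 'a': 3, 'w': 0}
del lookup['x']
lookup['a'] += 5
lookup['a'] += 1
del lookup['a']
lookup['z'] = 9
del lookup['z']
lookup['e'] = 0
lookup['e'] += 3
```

del 'x' → {'j': 4, 'a': 3, 'w': 0}
lookup['a'] = 3+5 = 8 → {'j': 4, 'a': 8, 'w': 0}
lookup['a'] = 8+1 = 9 → {'j': 4, 'a': 9, 'w': 0}
del 'a' → {'j': 4, 'w': 0}
lookup['z'] = 9 → {'j': 4, 'w': 0, 'z': 9}
del 'z' → {'j': 4, 'w': 0}
lookup['e'] = 0 → {'j': 4, 'w': 0, 'e': 0}
lookup['e'] = 0+3 = 3 → {'j': 4, 'w': 0, 'e': 3}

{'j': 4, 'w': 0, 'e': 3}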